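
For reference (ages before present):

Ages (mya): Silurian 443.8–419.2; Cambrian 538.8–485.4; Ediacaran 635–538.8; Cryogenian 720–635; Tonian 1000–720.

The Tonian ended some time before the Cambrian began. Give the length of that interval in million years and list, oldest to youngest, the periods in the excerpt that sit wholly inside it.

181.2 million years; Cryogenian, Ediacaran

The Tonian closes at 720 Ma and the Cambrian opens at 538.8 Ma, so the interval is 720 − 538.8 = 181.2 Myr.
A period fits inside if it starts at or after 720 Ma and ends at or before 538.8 Ma; oldest first that gives Cryogenian, Ediacaran.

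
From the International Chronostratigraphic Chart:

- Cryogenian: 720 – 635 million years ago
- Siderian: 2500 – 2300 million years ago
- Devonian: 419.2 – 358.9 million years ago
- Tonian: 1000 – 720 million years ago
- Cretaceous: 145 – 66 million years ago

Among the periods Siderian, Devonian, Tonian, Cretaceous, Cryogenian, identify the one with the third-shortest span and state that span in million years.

Start − end for each: Siderian 2500 − 2300 = 200; Devonian 419.2 − 358.9 = 60.3; Tonian 1000 − 720 = 280; Cretaceous 145 − 66 = 79; Cryogenian 720 − 635 = 85.
Ranking these from shortest: Devonian < Cretaceous < Cryogenian < Siderian < Tonian.
Position 3 in that ranking is Cryogenian, which lasted 85 Myr.

Cryogenian, 85 million years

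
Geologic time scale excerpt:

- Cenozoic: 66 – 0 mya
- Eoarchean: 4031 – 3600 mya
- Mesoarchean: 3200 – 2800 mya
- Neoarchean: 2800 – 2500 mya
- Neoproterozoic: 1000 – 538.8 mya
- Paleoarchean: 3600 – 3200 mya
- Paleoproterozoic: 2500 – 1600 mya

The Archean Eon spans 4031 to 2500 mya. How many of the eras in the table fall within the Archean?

Eras inside 4031–2500 Ma: Eoarchean, Paleoarchean, Mesoarchean, Neoarchean — 4 in total.

4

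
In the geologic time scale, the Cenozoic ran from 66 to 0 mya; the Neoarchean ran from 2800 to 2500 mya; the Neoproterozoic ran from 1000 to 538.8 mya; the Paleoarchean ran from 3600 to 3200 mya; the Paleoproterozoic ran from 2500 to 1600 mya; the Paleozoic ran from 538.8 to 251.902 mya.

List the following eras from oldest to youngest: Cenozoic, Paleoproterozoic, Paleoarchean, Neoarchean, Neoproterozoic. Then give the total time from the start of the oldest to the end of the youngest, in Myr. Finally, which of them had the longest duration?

Paleoarchean → Neoarchean → Paleoproterozoic → Neoproterozoic → Cenozoic; total span 3600 Myr; longest is Paleoproterozoic

Start ages (Ma): Paleoarchean 3600, Neoarchean 2800, Paleoproterozoic 2500, Neoproterozoic 1000, Cenozoic 66.
Ordered oldest to youngest: Paleoarchean, Neoarchean, Paleoproterozoic, Neoproterozoic, Cenozoic.
Span = 3600 − 0 = 3600 Myr.
Durations: Neoproterozoic 461.2, Paleoarchean 400, Cenozoic 66, Neoarchean 300, Paleoproterozoic 900 → longest is Paleoproterozoic (900 Myr).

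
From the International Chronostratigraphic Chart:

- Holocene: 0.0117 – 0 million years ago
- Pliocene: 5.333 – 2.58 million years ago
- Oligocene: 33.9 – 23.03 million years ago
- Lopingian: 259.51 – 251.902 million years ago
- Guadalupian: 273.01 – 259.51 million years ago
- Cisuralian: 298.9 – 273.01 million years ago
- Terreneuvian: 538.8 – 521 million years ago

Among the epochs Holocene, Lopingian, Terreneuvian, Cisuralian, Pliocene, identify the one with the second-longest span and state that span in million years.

Terreneuvian, 17.8 million years

Start − end for each: Holocene 0.0117 − 0 = 0.0117; Lopingian 259.51 − 251.902 = 7.608; Terreneuvian 538.8 − 521 = 17.8; Cisuralian 298.9 − 273.01 = 25.89; Pliocene 5.333 − 2.58 = 2.753.
Ranking these from longest: Cisuralian > Terreneuvian > Lopingian > Pliocene > Holocene.
Position 2 in that ranking is Terreneuvian, which lasted 17.8 Myr.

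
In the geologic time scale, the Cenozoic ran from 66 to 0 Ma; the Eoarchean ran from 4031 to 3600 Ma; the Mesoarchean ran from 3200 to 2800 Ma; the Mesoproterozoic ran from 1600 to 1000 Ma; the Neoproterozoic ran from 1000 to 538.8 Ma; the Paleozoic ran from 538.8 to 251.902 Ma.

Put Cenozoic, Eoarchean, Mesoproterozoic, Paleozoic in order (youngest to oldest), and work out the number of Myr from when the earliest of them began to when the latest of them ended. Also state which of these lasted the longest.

From the excerpt: Cenozoic 66–0; Eoarchean 4031–3600; Mesoproterozoic 1600–1000; Paleozoic 538.8–251.902 (Ma).
Larger Ma is earlier, so the oldest is Eoarchean and the youngest is Cenozoic; youngest to oldest: Cenozoic, Paleozoic, Mesoproterozoic, Eoarchean.
Oldest start 4031 minus youngest end 0 gives 4031 Myr overall.
Individual lengths (start − end): Paleozoic 286.898; Cenozoic 66; Mesoproterozoic 600; Eoarchean 431. The largest is Mesoproterozoic at 600 Myr.

Cenozoic → Paleozoic → Mesoproterozoic → Eoarchean; total span 4031 Myr; longest is Mesoproterozoic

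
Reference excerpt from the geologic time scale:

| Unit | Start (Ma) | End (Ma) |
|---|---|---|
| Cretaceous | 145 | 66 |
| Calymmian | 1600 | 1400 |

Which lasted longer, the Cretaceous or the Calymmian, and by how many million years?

Cretaceous: 145 − 66 = 79 Myr.
Calymmian: 1600 − 1400 = 200 Myr.
Difference: 200 − 79 = 121 Myr, so the Calymmian was longer.

Calymmian, by 121 million years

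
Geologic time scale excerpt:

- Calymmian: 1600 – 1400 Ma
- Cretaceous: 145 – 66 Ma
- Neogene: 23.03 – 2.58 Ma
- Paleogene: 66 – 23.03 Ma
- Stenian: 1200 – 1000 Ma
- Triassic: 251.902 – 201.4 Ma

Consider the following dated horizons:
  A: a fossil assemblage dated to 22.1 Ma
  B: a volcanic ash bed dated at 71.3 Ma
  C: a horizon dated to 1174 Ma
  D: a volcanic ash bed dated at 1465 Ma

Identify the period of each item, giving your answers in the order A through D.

Match each age against the start–end ranges in the excerpt: A = 22.1 Ma → Neogene (23.03–2.58); B = 71.3 Ma → Cretaceous (145–66); C = 1174 Ma → Stenian (1200–1000); D = 1465 Ma → Calymmian (1600–1400).

A — Neogene; B — Cretaceous; C — Stenian; D — Calymmian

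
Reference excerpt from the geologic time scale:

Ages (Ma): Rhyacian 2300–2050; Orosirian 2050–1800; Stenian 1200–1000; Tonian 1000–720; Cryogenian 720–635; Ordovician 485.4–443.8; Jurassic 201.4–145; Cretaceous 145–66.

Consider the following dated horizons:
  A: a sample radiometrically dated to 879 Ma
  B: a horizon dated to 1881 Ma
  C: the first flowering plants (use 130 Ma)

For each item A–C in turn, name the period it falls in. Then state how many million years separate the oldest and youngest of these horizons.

A — Tonian; B — Orosirian; C — Cretaceous; span 1751 million years

Match each age against the start–end ranges in the excerpt: A = 879 Ma → Tonian (1000–720); B = 1881 Ma → Orosirian (2050–1800); C = 130 Ma → Cretaceous (145–66).
The largest age is 1881 Ma and the smallest is 130 Ma; their difference is 1751 Myr.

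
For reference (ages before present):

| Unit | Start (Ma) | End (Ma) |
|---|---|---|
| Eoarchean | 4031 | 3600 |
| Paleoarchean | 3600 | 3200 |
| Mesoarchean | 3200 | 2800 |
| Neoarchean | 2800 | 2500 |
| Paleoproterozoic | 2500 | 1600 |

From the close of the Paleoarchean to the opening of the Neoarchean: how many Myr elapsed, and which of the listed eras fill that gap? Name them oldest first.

End of Paleoarchean = 3200 Ma; start of Neoarchean = 2800 Ma.
Gap = 3200 − 2800 = 400 Myr.
Eras wholly inside 3200–2800 Ma: Mesoarchean (3200–2800).

400 million years; Mesoarchean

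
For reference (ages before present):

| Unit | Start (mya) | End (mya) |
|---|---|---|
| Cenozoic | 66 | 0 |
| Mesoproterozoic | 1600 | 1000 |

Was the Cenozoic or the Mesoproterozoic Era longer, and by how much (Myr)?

Cenozoic: 66 − 0 = 66 Myr.
Mesoproterozoic: 1600 − 1000 = 600 Myr.
Difference: 600 − 66 = 534 Myr, so the Mesoproterozoic was longer.

Mesoproterozoic, by 534 million years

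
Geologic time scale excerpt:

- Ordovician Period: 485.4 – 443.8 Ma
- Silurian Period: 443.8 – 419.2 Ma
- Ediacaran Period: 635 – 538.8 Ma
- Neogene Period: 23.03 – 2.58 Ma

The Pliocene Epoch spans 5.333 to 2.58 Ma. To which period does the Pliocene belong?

Neogene

The Pliocene (5.333–2.58 Ma) lies entirely within 23.03–2.58 Ma, the Neogene Period.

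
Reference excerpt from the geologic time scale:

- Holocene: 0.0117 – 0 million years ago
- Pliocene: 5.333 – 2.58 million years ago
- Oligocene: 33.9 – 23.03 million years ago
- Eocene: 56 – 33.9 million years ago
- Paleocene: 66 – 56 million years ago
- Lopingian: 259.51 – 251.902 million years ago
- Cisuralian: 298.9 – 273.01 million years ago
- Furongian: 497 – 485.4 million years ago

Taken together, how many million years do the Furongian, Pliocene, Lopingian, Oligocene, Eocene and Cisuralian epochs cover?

80.821 million years

Each duration: Furongian = 11.6; Pliocene = 2.753; Lopingian = 7.608; Oligocene = 10.87; Eocene = 22.1; Cisuralian = 25.89.
Sum: 11.6 + 2.753 + 7.608 + 10.87 + 22.1 + 25.89 = 80.821 Myr.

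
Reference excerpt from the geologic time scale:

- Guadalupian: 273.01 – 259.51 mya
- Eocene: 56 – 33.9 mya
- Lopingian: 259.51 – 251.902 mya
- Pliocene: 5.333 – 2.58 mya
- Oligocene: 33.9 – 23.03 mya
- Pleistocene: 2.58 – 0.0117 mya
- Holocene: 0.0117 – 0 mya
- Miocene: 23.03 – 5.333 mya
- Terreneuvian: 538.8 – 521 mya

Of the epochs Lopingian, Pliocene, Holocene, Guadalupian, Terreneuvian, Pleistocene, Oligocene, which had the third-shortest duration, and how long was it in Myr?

Pliocene, 2.753 million years

Durations: Lopingian 7.608; Pliocene 2.753; Holocene 0.0117; Guadalupian 13.5; Terreneuvian 17.8; Pleistocene 2.5683; Oligocene 10.87 Myr.
Sorted shortest-first: Holocene (0.0117), Pleistocene (2.5683), Pliocene (2.753), Lopingian (7.608), Oligocene (10.87), Guadalupian (13.5), Terreneuvian (17.8).
The third shortest is Pliocene at 2.753 Myr.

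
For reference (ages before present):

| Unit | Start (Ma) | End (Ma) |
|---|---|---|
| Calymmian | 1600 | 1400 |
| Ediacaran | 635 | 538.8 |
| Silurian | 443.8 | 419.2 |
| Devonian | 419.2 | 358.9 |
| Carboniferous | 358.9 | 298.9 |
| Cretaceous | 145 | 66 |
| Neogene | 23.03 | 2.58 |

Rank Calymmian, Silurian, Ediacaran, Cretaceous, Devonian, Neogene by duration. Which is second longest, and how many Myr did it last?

Durations: Calymmian 200; Silurian 24.6; Ediacaran 96.2; Cretaceous 79; Devonian 60.3; Neogene 20.45 Myr.
Sorted longest-first: Calymmian (200), Ediacaran (96.2), Cretaceous (79), Devonian (60.3), Silurian (24.6), Neogene (20.45).
The second longest is Ediacaran at 96.2 Myr.

Ediacaran, 96.2 million years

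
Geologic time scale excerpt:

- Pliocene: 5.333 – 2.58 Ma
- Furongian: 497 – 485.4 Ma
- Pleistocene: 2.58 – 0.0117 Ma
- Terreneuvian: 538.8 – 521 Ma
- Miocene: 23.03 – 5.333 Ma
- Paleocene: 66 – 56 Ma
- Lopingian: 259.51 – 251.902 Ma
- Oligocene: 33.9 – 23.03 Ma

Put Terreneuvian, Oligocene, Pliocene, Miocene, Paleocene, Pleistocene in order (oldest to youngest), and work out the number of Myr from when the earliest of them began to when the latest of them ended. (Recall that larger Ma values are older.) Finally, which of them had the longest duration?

Terreneuvian → Paleocene → Oligocene → Miocene → Pliocene → Pleistocene; total span 538.7883 Myr; longest is Terreneuvian

Start ages (Ma): Terreneuvian 538.8, Paleocene 66, Oligocene 33.9, Miocene 23.03, Pliocene 5.333, Pleistocene 2.58.
Ordered oldest to youngest: Terreneuvian, Paleocene, Oligocene, Miocene, Pliocene, Pleistocene.
Span = 538.8 − 0.0117 = 538.7883 Myr.
Durations: Pleistocene 2.5683, Oligocene 10.87, Pliocene 2.753, Terreneuvian 17.8, Paleocene 10, Miocene 17.697 → longest is Terreneuvian (17.8 Myr).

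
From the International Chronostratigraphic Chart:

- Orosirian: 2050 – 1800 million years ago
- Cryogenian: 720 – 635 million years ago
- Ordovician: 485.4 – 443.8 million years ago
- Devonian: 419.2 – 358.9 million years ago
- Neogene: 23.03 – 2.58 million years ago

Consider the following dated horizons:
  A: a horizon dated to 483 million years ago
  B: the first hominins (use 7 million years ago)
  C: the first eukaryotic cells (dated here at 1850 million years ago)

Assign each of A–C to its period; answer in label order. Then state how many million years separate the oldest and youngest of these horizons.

A: 483 Ma lies in 485.4–443.8 Ma, so Ordovician.
B: 7 Ma lies in 23.03–2.58 Ma, so Neogene.
C: 1850 Ma lies in 2050–1800 Ma, so Orosirian.
Oldest = 1850 Ma, youngest = 7 Ma → span 1843 Myr.

A — Ordovician; B — Neogene; C — Orosirian; span 1843 million years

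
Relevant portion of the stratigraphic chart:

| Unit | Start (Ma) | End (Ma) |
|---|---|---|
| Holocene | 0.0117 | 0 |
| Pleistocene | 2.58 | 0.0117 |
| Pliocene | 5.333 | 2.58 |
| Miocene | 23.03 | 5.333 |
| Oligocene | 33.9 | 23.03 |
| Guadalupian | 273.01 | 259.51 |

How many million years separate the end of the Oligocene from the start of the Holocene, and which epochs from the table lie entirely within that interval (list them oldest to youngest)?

23.0183 million years; Miocene, Pliocene, Pleistocene

End of Oligocene = 23.03 Ma; start of Holocene = 0.0117 Ma.
Gap = 23.03 − 0.0117 = 23.0183 Myr.
Epochs wholly inside 23.03–0.0117 Ma: Miocene (23.03–5.333), Pliocene (5.333–2.58), Pleistocene (2.58–0.0117).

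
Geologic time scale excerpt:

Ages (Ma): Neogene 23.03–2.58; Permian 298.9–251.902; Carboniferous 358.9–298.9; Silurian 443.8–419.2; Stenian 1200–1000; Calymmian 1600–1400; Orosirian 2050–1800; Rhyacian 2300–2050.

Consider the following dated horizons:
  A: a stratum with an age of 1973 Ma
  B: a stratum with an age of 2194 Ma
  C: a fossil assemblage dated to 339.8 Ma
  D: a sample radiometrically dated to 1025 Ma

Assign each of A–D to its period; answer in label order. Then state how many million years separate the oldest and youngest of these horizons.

A: 1973 Ma lies in 2050–1800 Ma, so Orosirian.
B: 2194 Ma lies in 2300–2050 Ma, so Rhyacian.
C: 339.8 Ma lies in 358.9–298.9 Ma, so Carboniferous.
D: 1025 Ma lies in 1200–1000 Ma, so Stenian.
Oldest = 2194 Ma, youngest = 339.8 Ma → span 1854.2 Myr.

A — Orosirian; B — Rhyacian; C — Carboniferous; D — Stenian; span 1854.2 million years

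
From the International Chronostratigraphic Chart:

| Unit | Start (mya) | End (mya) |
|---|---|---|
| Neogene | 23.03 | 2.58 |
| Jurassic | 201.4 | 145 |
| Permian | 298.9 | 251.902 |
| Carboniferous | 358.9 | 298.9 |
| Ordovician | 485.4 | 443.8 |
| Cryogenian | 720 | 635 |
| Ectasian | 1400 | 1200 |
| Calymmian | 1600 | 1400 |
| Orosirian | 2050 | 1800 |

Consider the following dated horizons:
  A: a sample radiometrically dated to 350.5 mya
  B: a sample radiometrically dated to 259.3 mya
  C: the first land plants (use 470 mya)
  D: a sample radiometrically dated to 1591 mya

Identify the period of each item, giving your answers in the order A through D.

Match each age against the start–end ranges in the excerpt: A = 350.5 Ma → Carboniferous (358.9–298.9); B = 259.3 Ma → Permian (298.9–251.902); C = 470 Ma → Ordovician (485.4–443.8); D = 1591 Ma → Calymmian (1600–1400).

A — Carboniferous; B — Permian; C — Ordovician; D — Calymmian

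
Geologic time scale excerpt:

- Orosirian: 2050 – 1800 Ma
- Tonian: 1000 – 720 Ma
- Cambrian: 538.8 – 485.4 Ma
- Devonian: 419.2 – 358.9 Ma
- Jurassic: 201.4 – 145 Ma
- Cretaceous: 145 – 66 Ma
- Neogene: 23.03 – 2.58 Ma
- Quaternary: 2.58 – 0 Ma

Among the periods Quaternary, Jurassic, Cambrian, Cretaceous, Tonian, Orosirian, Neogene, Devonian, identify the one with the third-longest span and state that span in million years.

Durations: Quaternary 2.58; Jurassic 56.4; Cambrian 53.4; Cretaceous 79; Tonian 280; Orosirian 250; Neogene 20.45; Devonian 60.3 Myr.
Sorted longest-first: Tonian (280), Orosirian (250), Cretaceous (79), Devonian (60.3), Jurassic (56.4), Cambrian (53.4), Neogene (20.45), Quaternary (2.58).
The third longest is Cretaceous at 79 Myr.

Cretaceous, 79 million years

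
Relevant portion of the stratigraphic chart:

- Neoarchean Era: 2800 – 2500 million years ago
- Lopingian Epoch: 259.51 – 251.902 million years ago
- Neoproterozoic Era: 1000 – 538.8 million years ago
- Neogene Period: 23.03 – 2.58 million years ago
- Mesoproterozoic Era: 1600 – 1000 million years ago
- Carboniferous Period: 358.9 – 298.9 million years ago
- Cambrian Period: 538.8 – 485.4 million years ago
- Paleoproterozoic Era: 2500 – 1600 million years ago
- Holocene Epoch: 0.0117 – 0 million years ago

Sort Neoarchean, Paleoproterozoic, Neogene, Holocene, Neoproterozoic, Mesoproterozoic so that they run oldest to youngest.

Sorting by start age (descending Ma, since larger Ma = older): Neoarchean start 2800, Paleoproterozoic start 2500, Mesoproterozoic start 1600, Neoproterozoic start 1000, Neogene start 23.03, Holocene start 0.0117.

Neoarchean, then Paleoproterozoic, then Mesoproterozoic, then Neoproterozoic, then Neogene, then Holocene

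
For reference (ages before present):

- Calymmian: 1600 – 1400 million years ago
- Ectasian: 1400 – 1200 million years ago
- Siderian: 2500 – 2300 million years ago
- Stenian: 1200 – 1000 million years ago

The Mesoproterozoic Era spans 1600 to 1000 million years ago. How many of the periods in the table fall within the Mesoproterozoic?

Periods inside 1600–1000 Ma: Calymmian, Ectasian, Stenian — 3 in total.

3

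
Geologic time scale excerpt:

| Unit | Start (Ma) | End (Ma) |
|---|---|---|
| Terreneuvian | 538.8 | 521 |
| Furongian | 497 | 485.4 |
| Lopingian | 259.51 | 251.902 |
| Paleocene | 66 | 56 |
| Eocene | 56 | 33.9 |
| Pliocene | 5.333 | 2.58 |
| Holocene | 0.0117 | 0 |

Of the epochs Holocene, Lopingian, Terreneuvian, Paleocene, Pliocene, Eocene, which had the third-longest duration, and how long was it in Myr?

Paleocene, 10 million years

Start − end for each: Holocene 0.0117 − 0 = 0.0117; Lopingian 259.51 − 251.902 = 7.608; Terreneuvian 538.8 − 521 = 17.8; Paleocene 66 − 56 = 10; Pliocene 5.333 − 2.58 = 2.753; Eocene 56 − 33.9 = 22.1.
Ranking these from longest: Eocene > Terreneuvian > Paleocene > Lopingian > Pliocene > Holocene.
Position 3 in that ranking is Paleocene, which lasted 10 Myr.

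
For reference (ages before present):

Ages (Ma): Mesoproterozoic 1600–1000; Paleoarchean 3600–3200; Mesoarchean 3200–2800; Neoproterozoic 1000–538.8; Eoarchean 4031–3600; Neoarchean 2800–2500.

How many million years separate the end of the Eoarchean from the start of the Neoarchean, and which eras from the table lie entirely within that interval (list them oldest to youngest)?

800 million years; Paleoarchean, Mesoarchean

End of Eoarchean = 3600 Ma; start of Neoarchean = 2800 Ma.
Gap = 3600 − 2800 = 800 Myr.
Eras wholly inside 3600–2800 Ma: Paleoarchean (3600–3200), Mesoarchean (3200–2800).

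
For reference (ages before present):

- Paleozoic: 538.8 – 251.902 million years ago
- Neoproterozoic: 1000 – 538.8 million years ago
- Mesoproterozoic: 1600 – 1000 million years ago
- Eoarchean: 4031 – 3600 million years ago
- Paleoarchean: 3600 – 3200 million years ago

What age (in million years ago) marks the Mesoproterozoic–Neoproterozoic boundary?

The Mesoproterozoic ends and the Neoproterozoic begins at 1000 million years ago.

1000 million years ago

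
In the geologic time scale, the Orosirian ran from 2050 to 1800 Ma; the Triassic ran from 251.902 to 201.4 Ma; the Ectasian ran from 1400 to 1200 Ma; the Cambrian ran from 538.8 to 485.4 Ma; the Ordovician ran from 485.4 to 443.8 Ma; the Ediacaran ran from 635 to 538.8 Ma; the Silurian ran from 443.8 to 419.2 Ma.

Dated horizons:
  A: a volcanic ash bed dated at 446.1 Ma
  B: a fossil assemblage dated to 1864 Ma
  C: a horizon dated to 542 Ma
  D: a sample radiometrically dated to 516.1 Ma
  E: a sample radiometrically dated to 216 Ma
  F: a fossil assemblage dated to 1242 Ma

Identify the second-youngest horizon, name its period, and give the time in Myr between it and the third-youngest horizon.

Smaller Ma means younger, so youngest first: E 216 < A 446.1 < D 516.1 < C 542 < F 1242 < B 1864.
Counting 2 along gives A (446.1 Ma); the excerpt puts that inside the Ordovician, 485.4–443.8 Ma.
Next in line is D (516.1 Ma), and 516.1 − 446.1 = 70 Myr.

A, in the Ordovician; 70 million years to D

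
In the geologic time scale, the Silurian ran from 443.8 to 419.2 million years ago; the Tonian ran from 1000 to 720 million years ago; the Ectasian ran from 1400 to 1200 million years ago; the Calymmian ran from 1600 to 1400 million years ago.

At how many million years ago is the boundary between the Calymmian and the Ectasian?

The Calymmian ends and the Ectasian begins at 1400 million years ago.

1400 million years ago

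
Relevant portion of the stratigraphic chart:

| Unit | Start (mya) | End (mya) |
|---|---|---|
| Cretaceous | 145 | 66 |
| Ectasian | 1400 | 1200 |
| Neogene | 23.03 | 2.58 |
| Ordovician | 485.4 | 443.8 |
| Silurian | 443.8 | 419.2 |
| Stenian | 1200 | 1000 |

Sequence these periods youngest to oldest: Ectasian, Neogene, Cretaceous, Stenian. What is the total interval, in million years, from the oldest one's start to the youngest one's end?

Start ages (Ma): Ectasian 1400, Stenian 1200, Cretaceous 145, Neogene 23.03.
Ordered youngest to oldest: Neogene, Cretaceous, Stenian, Ectasian.
Span = 1400 − 2.58 = 1397.42 Myr.

Neogene, Cretaceous, Stenian, Ectasian; total span 1397.42 Myr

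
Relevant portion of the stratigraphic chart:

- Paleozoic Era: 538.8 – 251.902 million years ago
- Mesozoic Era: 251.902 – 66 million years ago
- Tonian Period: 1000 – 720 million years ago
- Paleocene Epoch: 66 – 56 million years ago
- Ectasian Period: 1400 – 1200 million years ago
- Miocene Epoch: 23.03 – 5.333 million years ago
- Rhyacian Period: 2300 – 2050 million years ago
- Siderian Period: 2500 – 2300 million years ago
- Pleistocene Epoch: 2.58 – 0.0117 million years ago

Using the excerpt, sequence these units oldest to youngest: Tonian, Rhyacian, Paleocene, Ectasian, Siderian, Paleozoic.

Read off each span (Ma): Tonian 1000–720; Rhyacian 2300–2050; Paleocene 66–56; Ectasian 1400–1200; Siderian 2500–2300; Paleozoic 538.8–251.902.
Larger Ma is older, so oldest→youngest is Siderian, Rhyacian, Ectasian, Tonian, Paleozoic, Paleocene.

Siderian → Rhyacian → Ectasian → Tonian → Paleozoic → Paleocene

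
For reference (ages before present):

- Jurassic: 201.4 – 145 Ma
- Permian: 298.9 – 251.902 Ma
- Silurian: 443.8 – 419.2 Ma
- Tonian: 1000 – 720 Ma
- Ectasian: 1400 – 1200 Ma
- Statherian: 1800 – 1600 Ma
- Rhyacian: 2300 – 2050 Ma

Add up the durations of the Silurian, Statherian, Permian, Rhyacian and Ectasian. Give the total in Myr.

Each duration: Silurian = 24.6; Statherian = 200; Permian = 46.998; Rhyacian = 250; Ectasian = 200.
Sum: 24.6 + 200 + 46.998 + 250 + 200 = 721.598 Myr.

721.598 million years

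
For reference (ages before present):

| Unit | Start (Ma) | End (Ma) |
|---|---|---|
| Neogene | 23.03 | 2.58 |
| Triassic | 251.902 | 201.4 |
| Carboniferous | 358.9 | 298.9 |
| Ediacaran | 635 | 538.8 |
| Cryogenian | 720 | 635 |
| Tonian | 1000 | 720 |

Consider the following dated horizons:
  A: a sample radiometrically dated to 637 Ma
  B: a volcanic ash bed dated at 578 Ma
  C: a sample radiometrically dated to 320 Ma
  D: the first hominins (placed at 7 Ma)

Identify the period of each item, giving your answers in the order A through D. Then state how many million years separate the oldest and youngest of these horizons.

Match each age against the start–end ranges in the excerpt: A = 637 Ma → Cryogenian (720–635); B = 578 Ma → Ediacaran (635–538.8); C = 320 Ma → Carboniferous (358.9–298.9); D = 7 Ma → Neogene (23.03–2.58).
The largest age is 637 Ma and the smallest is 7 Ma; their difference is 630 Myr.

A — Cryogenian; B — Ediacaran; C — Carboniferous; D — Neogene; span 630 million years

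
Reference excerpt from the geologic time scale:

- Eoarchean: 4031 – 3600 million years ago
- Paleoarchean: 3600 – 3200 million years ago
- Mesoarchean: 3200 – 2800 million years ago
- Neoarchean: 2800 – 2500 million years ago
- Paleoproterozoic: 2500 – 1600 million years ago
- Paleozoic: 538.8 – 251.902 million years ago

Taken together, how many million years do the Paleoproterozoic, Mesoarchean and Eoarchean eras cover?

Each duration: Paleoproterozoic = 900; Mesoarchean = 400; Eoarchean = 431.
Sum: 900 + 400 + 431 = 1731 Myr.

1731 million years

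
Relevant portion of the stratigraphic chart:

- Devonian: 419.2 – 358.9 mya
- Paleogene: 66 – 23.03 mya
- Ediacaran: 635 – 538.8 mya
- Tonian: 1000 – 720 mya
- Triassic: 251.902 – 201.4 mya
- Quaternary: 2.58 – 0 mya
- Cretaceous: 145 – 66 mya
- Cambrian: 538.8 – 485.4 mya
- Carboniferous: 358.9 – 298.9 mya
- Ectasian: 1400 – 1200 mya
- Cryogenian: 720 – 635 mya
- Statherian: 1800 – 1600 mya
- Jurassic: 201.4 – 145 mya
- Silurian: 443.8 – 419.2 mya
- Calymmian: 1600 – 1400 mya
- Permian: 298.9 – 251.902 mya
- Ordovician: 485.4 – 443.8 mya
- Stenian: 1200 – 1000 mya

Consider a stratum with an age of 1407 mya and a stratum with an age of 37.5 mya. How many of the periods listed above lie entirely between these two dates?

14

The older date is 1407 Ma and the younger is 37.5 Ma.
Periods with start < 1407 and end > 37.5 Ma: Ectasian (1400–1200), Stenian (1200–1000), Tonian (1000–720), Cryogenian (720–635), Ediacaran (635–538.8), Cambrian (538.8–485.4), Ordovician (485.4–443.8), Silurian (443.8–419.2), Devonian (419.2–358.9), Carboniferous (358.9–298.9), Permian (298.9–251.902), Triassic (251.902–201.4), Jurassic (201.4–145), Cretaceous (145–66).
That is 14 complete periods.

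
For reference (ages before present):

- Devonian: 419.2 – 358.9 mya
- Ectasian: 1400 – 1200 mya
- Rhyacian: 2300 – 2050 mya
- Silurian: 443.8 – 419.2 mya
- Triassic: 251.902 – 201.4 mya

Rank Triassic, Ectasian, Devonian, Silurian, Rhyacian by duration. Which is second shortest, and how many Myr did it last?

Durations: Triassic 50.502; Ectasian 200; Devonian 60.3; Silurian 24.6; Rhyacian 250 Myr.
Sorted shortest-first: Silurian (24.6), Triassic (50.502), Devonian (60.3), Ectasian (200), Rhyacian (250).
The second shortest is Triassic at 50.502 Myr.

Triassic, 50.502 million years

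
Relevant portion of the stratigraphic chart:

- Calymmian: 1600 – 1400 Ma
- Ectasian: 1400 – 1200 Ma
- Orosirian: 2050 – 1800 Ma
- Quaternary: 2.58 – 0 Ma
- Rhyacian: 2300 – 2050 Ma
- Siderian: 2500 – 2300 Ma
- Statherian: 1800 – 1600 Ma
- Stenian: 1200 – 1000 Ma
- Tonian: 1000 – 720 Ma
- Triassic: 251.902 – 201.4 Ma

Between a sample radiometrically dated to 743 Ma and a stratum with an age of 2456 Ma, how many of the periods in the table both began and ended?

The older date is 2456 Ma and the younger is 743 Ma.
Periods with start < 2456 and end > 743 Ma: Rhyacian (2300–2050), Orosirian (2050–1800), Statherian (1800–1600), Calymmian (1600–1400), Ectasian (1400–1200), Stenian (1200–1000).
That is 6 complete periods.

6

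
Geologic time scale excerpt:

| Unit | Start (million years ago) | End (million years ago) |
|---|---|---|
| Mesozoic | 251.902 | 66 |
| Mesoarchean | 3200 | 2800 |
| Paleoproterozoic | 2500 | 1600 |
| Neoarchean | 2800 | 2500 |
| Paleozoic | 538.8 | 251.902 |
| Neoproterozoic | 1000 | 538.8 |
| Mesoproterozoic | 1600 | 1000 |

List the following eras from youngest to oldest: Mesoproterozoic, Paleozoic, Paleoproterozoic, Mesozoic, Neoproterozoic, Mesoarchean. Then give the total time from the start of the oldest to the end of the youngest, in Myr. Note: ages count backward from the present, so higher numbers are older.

Mesozoic, Paleozoic, Neoproterozoic, Mesoproterozoic, Paleoproterozoic, Mesoarchean; total span 3134 Myr

From the excerpt: Mesoproterozoic 1600–1000; Paleozoic 538.8–251.902; Paleoproterozoic 2500–1600; Mesozoic 251.902–66; Neoproterozoic 1000–538.8; Mesoarchean 3200–2800 (Ma).
Larger Ma is earlier, so the oldest is Mesoarchean and the youngest is Mesozoic; youngest to oldest: Mesozoic, Paleozoic, Neoproterozoic, Mesoproterozoic, Paleoproterozoic, Mesoarchean.
Oldest start 3200 minus youngest end 66 gives 3134 Myr overall.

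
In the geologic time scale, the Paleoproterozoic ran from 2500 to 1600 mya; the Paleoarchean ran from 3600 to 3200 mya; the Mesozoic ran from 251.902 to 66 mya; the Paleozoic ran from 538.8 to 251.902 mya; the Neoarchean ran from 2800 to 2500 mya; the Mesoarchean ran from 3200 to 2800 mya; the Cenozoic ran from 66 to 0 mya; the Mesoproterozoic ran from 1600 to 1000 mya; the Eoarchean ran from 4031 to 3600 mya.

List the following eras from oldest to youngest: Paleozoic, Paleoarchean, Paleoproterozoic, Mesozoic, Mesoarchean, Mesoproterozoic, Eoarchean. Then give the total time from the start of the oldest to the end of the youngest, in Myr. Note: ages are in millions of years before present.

From the excerpt: Paleozoic 538.8–251.902; Paleoarchean 3600–3200; Paleoproterozoic 2500–1600; Mesozoic 251.902–66; Mesoarchean 3200–2800; Mesoproterozoic 1600–1000; Eoarchean 4031–3600 (Ma).
Larger Ma is earlier, so the oldest is Eoarchean and the youngest is Mesozoic; oldest to youngest: Eoarchean, Paleoarchean, Mesoarchean, Paleoproterozoic, Mesoproterozoic, Paleozoic, Mesozoic.
Oldest start 4031 minus youngest end 66 gives 3965 Myr overall.

Eoarchean → Paleoarchean → Mesoarchean → Paleoproterozoic → Mesoproterozoic → Paleozoic → Mesozoic; total span 3965 Myr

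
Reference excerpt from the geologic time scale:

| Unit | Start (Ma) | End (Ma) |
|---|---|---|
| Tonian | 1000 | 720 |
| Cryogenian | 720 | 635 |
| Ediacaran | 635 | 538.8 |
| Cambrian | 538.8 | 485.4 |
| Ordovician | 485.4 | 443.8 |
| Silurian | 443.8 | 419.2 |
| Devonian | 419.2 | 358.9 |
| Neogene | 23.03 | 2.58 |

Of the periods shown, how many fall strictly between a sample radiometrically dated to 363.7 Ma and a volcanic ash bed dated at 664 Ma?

4

664 Ma sits inside the Cryogenian (720–635) and 363.7 Ma inside the Devonian (419.2–358.9); neither of those is wholly between the two dates.
The listed periods lying completely between them are Ediacaran, Cambrian, Ordovician, Silurian — 4 in all.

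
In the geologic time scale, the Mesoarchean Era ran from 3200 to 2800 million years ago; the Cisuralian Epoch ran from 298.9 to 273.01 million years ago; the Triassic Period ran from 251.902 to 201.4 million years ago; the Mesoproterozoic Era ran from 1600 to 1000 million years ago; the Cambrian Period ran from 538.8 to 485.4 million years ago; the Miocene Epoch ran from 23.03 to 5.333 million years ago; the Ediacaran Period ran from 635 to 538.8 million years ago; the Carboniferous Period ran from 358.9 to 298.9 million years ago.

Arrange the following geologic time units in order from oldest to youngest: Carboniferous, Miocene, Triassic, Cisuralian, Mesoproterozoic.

Mesoproterozoic, Carboniferous, Cisuralian, Triassic, Miocene

Read off each span (Ma): Carboniferous 358.9–298.9; Miocene 23.03–5.333; Triassic 251.902–201.4; Cisuralian 298.9–273.01; Mesoproterozoic 1600–1000.
Larger Ma is older, so oldest→youngest is Mesoproterozoic, Carboniferous, Cisuralian, Triassic, Miocene.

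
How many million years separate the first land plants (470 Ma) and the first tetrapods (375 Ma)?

470 − 375 = 95 million years.

95 million years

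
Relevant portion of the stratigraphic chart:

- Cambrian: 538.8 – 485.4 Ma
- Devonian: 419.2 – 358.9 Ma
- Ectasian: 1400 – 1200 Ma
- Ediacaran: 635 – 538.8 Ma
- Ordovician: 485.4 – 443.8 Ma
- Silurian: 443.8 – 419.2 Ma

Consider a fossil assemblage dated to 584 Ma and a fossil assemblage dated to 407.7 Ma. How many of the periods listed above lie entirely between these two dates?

The older date is 584 Ma and the younger is 407.7 Ma.
Periods with start < 584 and end > 407.7 Ma: Cambrian (538.8–485.4), Ordovician (485.4–443.8), Silurian (443.8–419.2).
That is 3 complete periods.

3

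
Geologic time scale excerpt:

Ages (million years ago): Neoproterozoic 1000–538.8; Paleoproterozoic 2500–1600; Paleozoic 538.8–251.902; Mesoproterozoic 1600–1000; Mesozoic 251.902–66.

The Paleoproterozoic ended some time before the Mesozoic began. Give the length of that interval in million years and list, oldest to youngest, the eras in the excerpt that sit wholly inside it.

The Paleoproterozoic closes at 1600 Ma and the Mesozoic opens at 251.902 Ma, so the interval is 1600 − 251.902 = 1348.098 Myr.
An era fits inside if it starts at or after 1600 Ma and ends at or before 251.902 Ma; oldest first that gives Mesoproterozoic, Neoproterozoic, Paleozoic.

1348.098 million years; Mesoproterozoic, Neoproterozoic, Paleozoic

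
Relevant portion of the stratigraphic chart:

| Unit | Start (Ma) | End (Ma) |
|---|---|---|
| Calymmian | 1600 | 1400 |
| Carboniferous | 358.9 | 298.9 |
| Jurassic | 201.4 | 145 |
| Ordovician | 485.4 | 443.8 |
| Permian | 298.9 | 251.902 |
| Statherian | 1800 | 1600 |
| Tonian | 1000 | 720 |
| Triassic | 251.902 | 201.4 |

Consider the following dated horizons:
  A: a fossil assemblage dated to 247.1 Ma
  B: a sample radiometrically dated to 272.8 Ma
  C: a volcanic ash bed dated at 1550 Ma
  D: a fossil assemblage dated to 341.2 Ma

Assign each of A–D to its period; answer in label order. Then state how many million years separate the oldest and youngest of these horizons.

Match each age against the start–end ranges in the excerpt: A = 247.1 Ma → Triassic (251.902–201.4); B = 272.8 Ma → Permian (298.9–251.902); C = 1550 Ma → Calymmian (1600–1400); D = 341.2 Ma → Carboniferous (358.9–298.9).
The largest age is 1550 Ma and the smallest is 247.1 Ma; their difference is 1302.9 Myr.

A — Triassic; B — Permian; C — Calymmian; D — Carboniferous; span 1302.9 million years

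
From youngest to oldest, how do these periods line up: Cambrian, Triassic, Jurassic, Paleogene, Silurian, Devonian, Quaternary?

Group by era (each group listed oldest first) — Paleozoic: Cambrian, Silurian, Devonian; Mesozoic: Triassic, Jurassic; Cenozoic: Paleogene, Quaternary. The eras run Paleozoic → Mesozoic → Cenozoic. Concatenating the groups in that era order and then reversing gives youngest to oldest.

Quaternary, Paleogene, Jurassic, Triassic, Devonian, Silurian, Cambrian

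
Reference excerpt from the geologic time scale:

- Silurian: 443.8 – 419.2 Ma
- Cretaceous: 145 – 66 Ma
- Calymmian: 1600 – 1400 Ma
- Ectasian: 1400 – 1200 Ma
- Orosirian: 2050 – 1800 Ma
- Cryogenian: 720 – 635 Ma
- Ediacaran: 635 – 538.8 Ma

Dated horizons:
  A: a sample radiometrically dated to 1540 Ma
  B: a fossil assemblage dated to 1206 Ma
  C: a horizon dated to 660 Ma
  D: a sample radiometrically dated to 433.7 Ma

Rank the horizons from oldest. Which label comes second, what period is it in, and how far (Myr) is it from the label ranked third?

B, in the Ectasian; 546 million years to C

Sorted oldest-first by Ma: A (1540), B (1206), C (660), D (433.7).
The second oldest is B at 1206 Ma, which lies in 1400–1200 Ma: the Ectasian.
The third oldest is C at 660 Ma; separation = |1206 − 660| = 546 Myr.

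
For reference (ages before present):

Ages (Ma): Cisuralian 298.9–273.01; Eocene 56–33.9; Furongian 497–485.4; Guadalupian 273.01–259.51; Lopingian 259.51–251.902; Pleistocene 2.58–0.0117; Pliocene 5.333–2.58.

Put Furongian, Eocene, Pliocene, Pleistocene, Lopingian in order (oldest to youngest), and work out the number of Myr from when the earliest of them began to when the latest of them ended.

Furongian → Lopingian → Eocene → Pliocene → Pleistocene; total span 496.9883 Myr

Start ages (Ma): Furongian 497, Lopingian 259.51, Eocene 56, Pliocene 5.333, Pleistocene 2.58.
Ordered oldest to youngest: Furongian, Lopingian, Eocene, Pliocene, Pleistocene.
Span = 497 − 0.0117 = 496.9883 Myr.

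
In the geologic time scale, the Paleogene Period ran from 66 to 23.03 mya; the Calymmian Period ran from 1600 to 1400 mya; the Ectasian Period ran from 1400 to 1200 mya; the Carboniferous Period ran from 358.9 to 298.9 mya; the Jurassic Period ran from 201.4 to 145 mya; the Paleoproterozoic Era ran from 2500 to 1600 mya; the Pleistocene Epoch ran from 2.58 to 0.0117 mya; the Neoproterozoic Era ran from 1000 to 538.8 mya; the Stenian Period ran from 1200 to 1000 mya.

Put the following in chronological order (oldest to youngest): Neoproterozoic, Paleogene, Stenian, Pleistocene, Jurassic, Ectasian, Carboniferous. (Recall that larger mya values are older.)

Read off each span (Ma): Neoproterozoic 1000–538.8; Paleogene 66–23.03; Stenian 1200–1000; Pleistocene 2.58–0.0117; Jurassic 201.4–145; Ectasian 1400–1200; Carboniferous 358.9–298.9.
Larger Ma is older, so oldest→youngest is Ectasian, Stenian, Neoproterozoic, Carboniferous, Jurassic, Paleogene, Pleistocene.

Ectasian, Stenian, Neoproterozoic, Carboniferous, Jurassic, Paleogene, Pleistocene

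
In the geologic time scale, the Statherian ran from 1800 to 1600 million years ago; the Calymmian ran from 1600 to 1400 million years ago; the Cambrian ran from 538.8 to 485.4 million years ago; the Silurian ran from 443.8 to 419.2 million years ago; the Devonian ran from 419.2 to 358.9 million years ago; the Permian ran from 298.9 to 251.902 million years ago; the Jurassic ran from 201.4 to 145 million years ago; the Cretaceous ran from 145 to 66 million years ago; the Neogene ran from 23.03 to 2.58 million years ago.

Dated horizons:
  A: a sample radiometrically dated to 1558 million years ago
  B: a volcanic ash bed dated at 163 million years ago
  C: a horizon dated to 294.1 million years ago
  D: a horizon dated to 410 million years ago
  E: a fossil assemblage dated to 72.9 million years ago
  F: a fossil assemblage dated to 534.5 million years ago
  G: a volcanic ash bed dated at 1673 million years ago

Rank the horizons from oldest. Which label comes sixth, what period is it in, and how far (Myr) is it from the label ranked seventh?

Sorted oldest-first by Ma: G (1673), A (1558), F (534.5), D (410), C (294.1), B (163), E (72.9).
The sixth oldest is B at 163 Ma, which lies in 201.4–145 Ma: the Jurassic.
The seventh oldest is E at 72.9 Ma; separation = |163 − 72.9| = 90.1 Myr.

B, in the Jurassic; 90.1 million years to E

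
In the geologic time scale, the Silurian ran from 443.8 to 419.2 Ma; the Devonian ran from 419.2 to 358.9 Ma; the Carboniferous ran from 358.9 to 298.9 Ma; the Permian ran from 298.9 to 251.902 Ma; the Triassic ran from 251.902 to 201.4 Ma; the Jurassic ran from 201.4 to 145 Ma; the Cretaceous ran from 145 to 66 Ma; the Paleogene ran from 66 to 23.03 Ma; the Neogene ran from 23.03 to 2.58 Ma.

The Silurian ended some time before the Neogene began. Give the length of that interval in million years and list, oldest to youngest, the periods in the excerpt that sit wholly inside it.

The Silurian closes at 419.2 Ma and the Neogene opens at 23.03 Ma, so the interval is 419.2 − 23.03 = 396.17 Myr.
A period fits inside if it starts at or after 419.2 Ma and ends at or before 23.03 Ma; oldest first that gives Devonian, Carboniferous, Permian, Triassic, Jurassic, Cretaceous, Paleogene.

396.17 million years; Devonian, Carboniferous, Permian, Triassic, Jurassic, Cretaceous, Paleogene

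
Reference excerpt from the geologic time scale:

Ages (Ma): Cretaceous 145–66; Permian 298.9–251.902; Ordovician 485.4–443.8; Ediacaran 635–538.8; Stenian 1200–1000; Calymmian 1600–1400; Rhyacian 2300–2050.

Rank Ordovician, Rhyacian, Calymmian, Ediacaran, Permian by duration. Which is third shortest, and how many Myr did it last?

Start − end for each: Ordovician 485.4 − 443.8 = 41.6; Rhyacian 2300 − 2050 = 250; Calymmian 1600 − 1400 = 200; Ediacaran 635 − 538.8 = 96.2; Permian 298.9 − 251.902 = 46.998.
Ranking these from shortest: Ordovician < Permian < Ediacaran < Calymmian < Rhyacian.
Position 3 in that ranking is Ediacaran, which lasted 96.2 Myr.

Ediacaran, 96.2 million years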